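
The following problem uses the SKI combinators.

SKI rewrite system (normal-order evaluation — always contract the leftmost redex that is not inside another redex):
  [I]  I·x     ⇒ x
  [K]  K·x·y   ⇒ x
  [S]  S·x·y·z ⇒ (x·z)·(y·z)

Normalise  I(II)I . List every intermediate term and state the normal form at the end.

Answer: normal form = I  (in 3 steps)

Derivation:
  start: I(II)I
  [1] III
  [2] II
  [3] I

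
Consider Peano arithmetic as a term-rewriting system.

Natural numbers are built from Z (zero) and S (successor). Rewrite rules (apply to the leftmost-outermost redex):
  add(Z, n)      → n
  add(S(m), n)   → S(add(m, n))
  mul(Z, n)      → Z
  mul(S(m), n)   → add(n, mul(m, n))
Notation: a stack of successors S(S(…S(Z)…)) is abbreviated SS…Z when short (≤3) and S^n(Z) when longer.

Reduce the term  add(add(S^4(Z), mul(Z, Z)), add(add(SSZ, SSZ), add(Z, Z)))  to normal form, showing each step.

Answer: normal form = S^8(Z)  (in 20 steps)

Derivation:
  start: add(add(S^4(Z), mul(Z, Z)), add(add(SSZ, SSZ), add(Z, Z)))
  step 1: add(S(add(SSSZ, mul(Z, Z))), add(add(SSZ, SSZ), add(Z, Z)))
  step 2: S(add(add(SSSZ, mul(Z, Z)), add(add(SSZ, SSZ), add(Z, Z))))
  step 3: S(add(S(add(SSZ, mul(Z, Z))), add(add(SSZ, SSZ), add(Z, Z))))
  step 4: S(S(add(add(SSZ, mul(Z, Z)), add(add(SSZ, SSZ), add(Z, Z)))))
  step 5: S(S(add(S(add(SZ, mul(Z, Z))), add(add(SSZ, SSZ), add(Z, Z)))))
  step 6: S(S(S(add(add(SZ, mul(Z, Z)), add(add(SSZ, SSZ), add(Z, Z))))))
  step 7: S(S(S(add(S(add(Z, mul(Z, Z))), add(add(SSZ, SSZ), add(Z, Z))))))
  step 8: S(S(S(S(add(add(Z, mul(Z, Z)), add(add(SSZ, SSZ), add(Z, Z)))))))
  step 9: S(S(S(S(add(mul(Z, Z), add(add(SSZ, SSZ), add(Z, Z)))))))
  step 10: S(S(S(S(add(Z, add(add(SSZ, SSZ), add(Z, Z)))))))
  step 11: S(S(S(S(add(add(SSZ, SSZ), add(Z, Z))))))
  step 12: S(S(S(S(add(S(add(SZ, SSZ)), add(Z, Z))))))
  step 13: S(S(S(S(S(add(add(SZ, SSZ), add(Z, Z)))))))
  step 14: S(S(S(S(S(add(S(add(Z, SSZ)), add(Z, Z)))))))
  step 15: S(S(S(S(S(S(add(add(Z, SSZ), add(Z, Z))))))))
  step 16: S(S(S(S(S(S(add(SSZ, add(Z, Z))))))))
  step 17: S(S(S(S(S(S(S(add(SZ, add(Z, Z)))))))))
  step 18: S(S(S(S(S(S(S(S(add(Z, add(Z, Z))))))))))
  step 19: S(S(S(S(S(S(S(S(add(Z, Z)))))))))
  step 20: S^8(Z)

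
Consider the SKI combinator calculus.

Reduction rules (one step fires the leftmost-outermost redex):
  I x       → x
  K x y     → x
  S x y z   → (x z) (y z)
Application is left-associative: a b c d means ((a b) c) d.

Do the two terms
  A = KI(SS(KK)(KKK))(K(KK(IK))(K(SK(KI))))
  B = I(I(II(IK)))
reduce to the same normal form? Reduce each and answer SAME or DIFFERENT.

Term A:
  start: KI(SS(KK)(KKK))(K(KK(IK))(K(SK(KI))))
  →1  I(K(KK(IK))(K(SK(KI))))
  →2  K(KK(IK))(K(SK(KI)))
  →3  KK(IK)
  →4  K

Term B:
  start: I(I(II(IK)))
  →1  I(II(IK))
  →2  II(IK)
  →3  I(IK)
  →4  IK
  →5  K

Answer: SAME — A ⇓ K, B ⇓ K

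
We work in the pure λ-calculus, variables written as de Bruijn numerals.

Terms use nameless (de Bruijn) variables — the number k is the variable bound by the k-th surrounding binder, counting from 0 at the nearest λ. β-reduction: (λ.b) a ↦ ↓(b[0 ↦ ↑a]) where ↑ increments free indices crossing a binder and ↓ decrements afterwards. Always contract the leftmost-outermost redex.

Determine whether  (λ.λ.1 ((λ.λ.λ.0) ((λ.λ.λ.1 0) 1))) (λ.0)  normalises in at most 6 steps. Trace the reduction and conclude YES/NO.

Answer: YES — reaches normal form λ.λ.λ.0 in 3 ≤ 6 steps

Derivation:
  start: (λ.λ.1 ((λ.λ.λ.0) ((λ.λ.λ.1 0) 1))) (λ.0)
  [1] λ.(λ.0) ((λ.λ.λ.0) ((λ.λ.λ.1 0) (λ.0)))
  [2] λ.(λ.λ.λ.0) ((λ.λ.λ.1 0) (λ.0))
  [3] λ.λ.λ.0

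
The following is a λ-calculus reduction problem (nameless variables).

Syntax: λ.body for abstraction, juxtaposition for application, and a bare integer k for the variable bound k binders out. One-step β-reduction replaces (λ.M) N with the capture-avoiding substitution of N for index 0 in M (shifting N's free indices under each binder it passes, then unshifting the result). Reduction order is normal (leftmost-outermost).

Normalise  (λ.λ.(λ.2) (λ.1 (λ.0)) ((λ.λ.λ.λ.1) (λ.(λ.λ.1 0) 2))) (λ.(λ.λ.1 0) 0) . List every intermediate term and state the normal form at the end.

  start: (λ.λ.(λ.2) (λ.1 (λ.0)) ((λ.λ.λ.λ.1) (λ.(λ.λ.1 0) 2))) (λ.(λ.λ.1 0) 0)
  [1] λ.(λ.λ.(λ.λ.1 0) 0) (λ.1 (λ.0)) ((λ.λ.λ.λ.1) (λ.(λ.λ.1 0) (λ.(λ.λ.1 0) 0)))
  [2] λ.(λ.(λ.λ.1 0) 0) ((λ.λ.λ.λ.1) (λ.(λ.λ.1 0) (λ.(λ.λ.1 0) 0)))
  [3] λ.(λ.λ.1 0) ((λ.λ.λ.λ.1) (λ.(λ.λ.1 0) (λ.(λ.λ.1 0) 0)))
  [4] λ.λ.(λ.λ.λ.λ.1) (λ.(λ.λ.1 0) (λ.(λ.λ.1 0) 0)) 0
  [5] λ.λ.(λ.λ.λ.1) 0
  [6] λ.λ.λ.λ.1

Answer: normal form = λ.λ.λ.λ.1  (in 6 steps)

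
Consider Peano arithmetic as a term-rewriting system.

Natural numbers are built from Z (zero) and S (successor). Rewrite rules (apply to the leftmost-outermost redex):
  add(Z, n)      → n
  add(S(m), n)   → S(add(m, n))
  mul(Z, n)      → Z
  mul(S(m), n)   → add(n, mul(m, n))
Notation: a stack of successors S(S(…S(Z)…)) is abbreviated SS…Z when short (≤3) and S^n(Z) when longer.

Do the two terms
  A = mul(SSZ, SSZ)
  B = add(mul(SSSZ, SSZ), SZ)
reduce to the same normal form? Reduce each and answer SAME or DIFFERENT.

Term A:
  start: mul(SSZ, SSZ)
  step 1: add(SSZ, mul(SZ, SSZ))
  step 2: S(add(SZ, mul(SZ, SSZ)))
  step 3: S(S(add(Z, mul(SZ, SSZ))))
  step 4: S(S(mul(SZ, SSZ)))
  step 5: S(S(add(SSZ, mul(Z, SSZ))))
  step 6: S(S(S(add(SZ, mul(Z, SSZ)))))
  step 7: S(S(S(S(add(Z, mul(Z, SSZ))))))
  step 8: S(S(S(S(mul(Z, SSZ)))))
  step 9: S^4(Z)

Term B:
  start: add(mul(SSSZ, SSZ), SZ)
  step 1: add(add(SSZ, mul(SSZ, SSZ)), SZ)
  step 2: add(S(add(SZ, mul(SSZ, SSZ))), SZ)
  step 3: S(add(add(SZ, mul(SSZ, SSZ)), SZ))
  step 4: S(add(S(add(Z, mul(SSZ, SSZ))), SZ))
  step 5: S(S(add(add(Z, mul(SSZ, SSZ)), SZ)))
  step 6: S(S(add(mul(SSZ, SSZ), SZ)))
  step 7: S(S(add(add(SSZ, mul(SZ, SSZ)), SZ)))
  step 8: S(S(add(S(add(SZ, mul(SZ, SSZ))), SZ)))
  step 9: S(S(S(add(add(SZ, mul(SZ, SSZ)), SZ))))
  step 10: S(S(S(add(S(add(Z, mul(SZ, SSZ))), SZ))))
  step 11: S(S(S(S(add(add(Z, mul(SZ, SSZ)), SZ)))))
  step 12: S(S(S(S(add(mul(SZ, SSZ), SZ)))))
  step 13: S(S(S(S(add(add(SSZ, mul(Z, SSZ)), SZ)))))
  step 14: S(S(S(S(add(S(add(SZ, mul(Z, SSZ))), SZ)))))
  step 15: S(S(S(S(S(add(add(SZ, mul(Z, SSZ)), SZ))))))
  step 16: S(S(S(S(S(add(S(add(Z, mul(Z, SSZ))), SZ))))))
  step 17: S(S(S(S(S(S(add(add(Z, mul(Z, SSZ)), SZ)))))))
  step 18: S(S(S(S(S(S(add(mul(Z, SSZ), SZ)))))))
  step 19: S(S(S(S(S(S(add(Z, SZ)))))))
  step 20: S^7(Z)

Answer: DIFFERENT — A ⇓ S^4(Z), B ⇓ S^7(Z)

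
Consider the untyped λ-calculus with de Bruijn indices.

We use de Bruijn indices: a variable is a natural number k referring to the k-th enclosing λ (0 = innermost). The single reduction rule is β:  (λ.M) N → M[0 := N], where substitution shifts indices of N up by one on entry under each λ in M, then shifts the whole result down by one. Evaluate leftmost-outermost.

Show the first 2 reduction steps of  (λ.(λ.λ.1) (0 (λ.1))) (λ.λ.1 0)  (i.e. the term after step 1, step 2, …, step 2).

Answer: after 2 steps: λ.(λ.λ.1 0) (λ.λ.λ.1 0)

Reduction:
  start: (λ.(λ.λ.1) (0 (λ.1))) (λ.λ.1 0)
  step 1: (λ.λ.1) ((λ.λ.1 0) (λ.λ.λ.1 0))
  step 2: λ.(λ.λ.1 0) (λ.λ.λ.1 0)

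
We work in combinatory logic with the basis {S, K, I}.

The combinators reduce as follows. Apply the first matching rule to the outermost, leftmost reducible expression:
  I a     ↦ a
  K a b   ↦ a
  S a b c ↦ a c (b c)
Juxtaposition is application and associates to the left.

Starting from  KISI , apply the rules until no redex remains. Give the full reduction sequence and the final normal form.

Answer: normal form = I  (in 2 steps)

Derivation:
  start: KISI
  [1] II
  [2] I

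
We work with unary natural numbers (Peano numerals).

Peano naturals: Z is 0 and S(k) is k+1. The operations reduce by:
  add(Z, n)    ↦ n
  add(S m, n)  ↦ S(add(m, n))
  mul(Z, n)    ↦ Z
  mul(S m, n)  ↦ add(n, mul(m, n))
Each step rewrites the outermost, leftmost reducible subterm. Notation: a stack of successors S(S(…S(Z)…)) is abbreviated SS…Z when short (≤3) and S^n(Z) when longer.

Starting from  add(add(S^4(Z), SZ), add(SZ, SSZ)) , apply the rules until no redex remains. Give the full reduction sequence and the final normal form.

Answer: normal form = S^8(Z)  (in 13 steps)

Reduction:
  start: add(add(S^4(Z), SZ), add(SZ, SSZ))
  →1  add(S(add(SSSZ, SZ)), add(SZ, SSZ))
  →2  S(add(add(SSSZ, SZ), add(SZ, SSZ)))
  →3  S(add(S(add(SSZ, SZ)), add(SZ, SSZ)))
  →4  S(S(add(add(SSZ, SZ), add(SZ, SSZ))))
  →5  S(S(add(S(add(SZ, SZ)), add(SZ, SSZ))))
  →6  S(S(S(add(add(SZ, SZ), add(SZ, SSZ)))))
  →7  S(S(S(add(S(add(Z, SZ)), add(SZ, SSZ)))))
  →8  S(S(S(S(add(add(Z, SZ), add(SZ, SSZ))))))
  →9  S(S(S(S(add(SZ, add(SZ, SSZ))))))
  →10  S(S(S(S(S(add(Z, add(SZ, SSZ)))))))
  →11  S(S(S(S(S(add(SZ, SSZ))))))
  →12  S(S(S(S(S(S(add(Z, SSZ)))))))
  →13  S^8(Z)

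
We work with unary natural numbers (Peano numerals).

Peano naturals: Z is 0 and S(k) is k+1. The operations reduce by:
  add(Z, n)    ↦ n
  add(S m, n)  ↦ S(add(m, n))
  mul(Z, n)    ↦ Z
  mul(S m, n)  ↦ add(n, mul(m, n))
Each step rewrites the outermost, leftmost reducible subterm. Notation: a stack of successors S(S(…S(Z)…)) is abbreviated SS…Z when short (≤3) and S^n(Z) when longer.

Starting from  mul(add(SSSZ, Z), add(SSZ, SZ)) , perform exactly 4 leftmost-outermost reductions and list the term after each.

  start: mul(add(SSSZ, Z), add(SSZ, SZ))
  [1] mul(S(add(SSZ, Z)), add(SSZ, SZ))
  [2] add(add(SSZ, SZ), mul(add(SSZ, Z), add(SSZ, SZ)))
  [3] add(S(add(SZ, SZ)), mul(add(SSZ, Z), add(SSZ, SZ)))
  [4] S(add(add(SZ, SZ), mul(add(SSZ, Z), add(SSZ, SZ))))

Answer: after 4 steps: S(add(add(SZ, SZ), mul(add(SSZ, Z), add(SSZ, SZ))))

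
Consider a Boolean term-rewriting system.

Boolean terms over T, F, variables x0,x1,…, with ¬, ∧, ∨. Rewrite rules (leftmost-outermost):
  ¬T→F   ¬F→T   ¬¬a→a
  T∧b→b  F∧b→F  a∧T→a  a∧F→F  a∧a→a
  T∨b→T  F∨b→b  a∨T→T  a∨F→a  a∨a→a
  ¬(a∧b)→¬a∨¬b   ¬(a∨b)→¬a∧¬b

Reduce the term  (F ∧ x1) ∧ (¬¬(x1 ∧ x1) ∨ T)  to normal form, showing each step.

Answer: normal form = F  (in 2 steps)

Reduction:
  start: (F ∧ x1) ∧ (¬¬(x1 ∧ x1) ∨ T)
  →1  F ∧ (¬¬(x1 ∧ x1) ∨ T)
  →2  F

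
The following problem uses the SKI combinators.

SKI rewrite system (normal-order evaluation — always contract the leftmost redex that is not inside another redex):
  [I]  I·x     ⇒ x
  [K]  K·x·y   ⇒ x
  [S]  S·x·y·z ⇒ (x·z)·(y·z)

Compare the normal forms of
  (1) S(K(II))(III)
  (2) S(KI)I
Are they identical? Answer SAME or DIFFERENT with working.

Term A:
  start: S(K(II))(III)
  →1  S(KI)(III)
  →2  S(KI)(II)
  →3  S(KI)I

Term B:
  start: S(KI)I

Answer: SAME — A ⇓ S(KI)I, B ⇓ S(KI)I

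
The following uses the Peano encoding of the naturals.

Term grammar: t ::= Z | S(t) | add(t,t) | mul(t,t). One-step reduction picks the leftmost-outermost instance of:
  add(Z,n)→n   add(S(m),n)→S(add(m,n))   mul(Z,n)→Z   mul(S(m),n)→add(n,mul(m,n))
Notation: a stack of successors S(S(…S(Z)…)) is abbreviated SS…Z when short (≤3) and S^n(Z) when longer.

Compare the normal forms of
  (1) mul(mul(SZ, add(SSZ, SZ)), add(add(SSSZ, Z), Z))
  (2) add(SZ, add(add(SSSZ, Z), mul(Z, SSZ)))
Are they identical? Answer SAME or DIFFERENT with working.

Term A:
  start: mul(mul(SZ, add(SSZ, SZ)), add(add(SSSZ, Z), Z))
  [1] mul(add(add(SSZ, SZ), mul(Z, add(SSZ, SZ))), add(add(SSSZ, Z), Z))
  [2] mul(add(S(add(SZ, SZ)), mul(Z, add(SSZ, SZ))), add(add(SSSZ, Z), Z))
  [3] mul(S(add(add(SZ, SZ), mul(Z, add(SSZ, SZ)))), add(add(SSSZ, Z), Z))
  [4] add(add(add(SSSZ, Z), Z), mul(add(add(SZ, SZ), mul(Z, add(SSZ, SZ))), add(add(SSSZ, Z), Z)))
  [5] add(add(S(add(SSZ, Z)), Z), mul(add(add(SZ, SZ), mul(Z, add(SSZ, SZ))), add(add(SSSZ, Z), Z)))
  [6] add(S(add(add(SSZ, Z), Z)), mul(add(add(SZ, SZ), mul(Z, add(SSZ, SZ))), add(add(SSSZ, Z), Z)))
  [7] S(add(add(add(SSZ, Z), Z), mul(add(add(SZ, SZ), mul(Z, add(SSZ, SZ))), add(add(SSSZ, Z), Z))))
  [8] S(add(add(S(add(SZ, Z)), Z), mul(add(add(SZ, SZ), mul(Z, add(SSZ, SZ))), add(add(SSSZ, Z), Z))))
  [9] S(add(S(add(add(SZ, Z), Z)), mul(add(add(SZ, SZ), mul(Z, add(SSZ, SZ))), add(add(SSSZ, Z), Z))))
  [10] S(S(add(add(add(SZ, Z), Z), mul(add(add(SZ, SZ), mul(Z, add(SSZ, SZ))), add(add(SSSZ, Z), Z)))))
  [11] S(S(add(add(S(add(Z, Z)), Z), mul(add(add(SZ, SZ), mul(Z, add(SSZ, SZ))), add(add(SSSZ, Z), Z)))))
  [12] S(S(add(S(add(add(Z, Z), Z)), mul(add(add(SZ, SZ), mul(Z, add(SSZ, SZ))), add(add(SSSZ, Z), Z)))))
  [13] S(S(S(add(add(add(Z, Z), Z), mul(add(add(SZ, SZ), mul(Z, add(SSZ, SZ))), add(add(SSSZ, Z), Z))))))
  [14] S(S(S(add(add(Z, Z), mul(add(add(SZ, SZ), mul(Z, add(SSZ, SZ))), add(add(SSSZ, Z), Z))))))
  [15] S(S(S(add(Z, mul(add(add(SZ, SZ), mul(Z, add(SSZ, SZ))), add(add(SSSZ, Z), Z))))))
  [16] S(S(S(mul(add(add(SZ, SZ), mul(Z, add(SSZ, SZ))), add(add(SSSZ, Z), Z)))))
  [17] S(S(S(mul(add(S(add(Z, SZ)), mul(Z, add(SSZ, SZ))), add(add(SSSZ, Z), Z)))))
  [18] S(S(S(mul(S(add(add(Z, SZ), mul(Z, add(SSZ, SZ)))), add(add(SSSZ, Z), Z)))))
  [19] S(S(S(add(add(add(SSSZ, Z), Z), mul(add(add(Z, SZ), mul(Z, add(SSZ, SZ))), add(add(SSSZ, Z), Z))))))
  [20] S(S(S(add(add(S(add(SSZ, Z)), Z), mul(add(add(Z, SZ), mul(Z, add(SSZ, SZ))), add(add(SSSZ, Z), Z))))))
  [21] S(S(S(add(S(add(add(SSZ, Z), Z)), mul(add(add(Z, SZ), mul(Z, add(SSZ, SZ))), add(add(SSSZ, Z), Z))))))
  [22] S(S(S(S(add(add(add(SSZ, Z), Z), mul(add(add(Z, SZ), mul(Z, add(SSZ, SZ))), add(add(SSSZ, Z), Z)))))))
  [23] S(S(S(S(add(add(S(add(SZ, Z)), Z), mul(add(add(Z, SZ), mul(Z, add(SSZ, SZ))), add(add(SSSZ, Z), Z)))))))
  [24] S(S(S(S(add(S(add(add(SZ, Z), Z)), mul(add(add(Z, SZ), mul(Z, add(SSZ, SZ))), add(add(SSSZ, Z), Z)))))))
  [25] S(S(S(S(S(add(add(add(SZ, Z), Z), mul(add(add(Z, SZ), mul(Z, add(SSZ, SZ))), add(add(SSSZ, Z), Z))))))))
  [26] S(S(S(S(S(add(add(S(add(Z, Z)), Z), mul(add(add(Z, SZ), mul(Z, add(SSZ, SZ))), add(add(SSSZ, Z), Z))))))))
  [27] S(S(S(S(S(add(S(add(add(Z, Z), Z)), mul(add(add(Z, SZ), mul(Z, add(SSZ, SZ))), add(add(SSSZ, Z), Z))))))))
  [28] S(S(S(S(S(S(add(add(add(Z, Z), Z), mul(add(add(Z, SZ), mul(Z, add(SSZ, SZ))), add(add(SSSZ, Z), Z)))))))))
  [29] S(S(S(S(S(S(add(add(Z, Z), mul(add(add(Z, SZ), mul(Z, add(SSZ, SZ))), add(add(SSSZ, Z), Z)))))))))
  [30] S(S(S(S(S(S(add(Z, mul(add(add(Z, SZ), mul(Z, add(SSZ, SZ))), add(add(SSSZ, Z), Z)))))))))
  [31] S(S(S(S(S(S(mul(add(add(Z, SZ), mul(Z, add(SSZ, SZ))), add(add(SSSZ, Z), Z))))))))
  [32] S(S(S(S(S(S(mul(add(SZ, mul(Z, add(SSZ, SZ))), add(add(SSSZ, Z), Z))))))))
  [33] S(S(S(S(S(S(mul(S(add(Z, mul(Z, add(SSZ, SZ)))), add(add(SSSZ, Z), Z))))))))
  [34] S(S(S(S(S(S(add(add(add(SSSZ, Z), Z), mul(add(Z, mul(Z, add(SSZ, SZ))), add(add(SSSZ, Z), Z)))))))))
  [35] S(S(S(S(S(S(add(add(S(add(SSZ, Z)), Z), mul(add(Z, mul(Z, add(SSZ, SZ))), add(add(SSSZ, Z), Z)))))))))
  [36] S(S(S(S(S(S(add(S(add(add(SSZ, Z), Z)), mul(add(Z, mul(Z, add(SSZ, SZ))), add(add(SSSZ, Z), Z)))))))))
  [37] S(S(S(S(S(S(S(add(add(add(SSZ, Z), Z), mul(add(Z, mul(Z, add(SSZ, SZ))), add(add(SSSZ, Z), Z))))))))))
  [38] S(S(S(S(S(S(S(add(add(S(add(SZ, Z)), Z), mul(add(Z, mul(Z, add(SSZ, SZ))), add(add(SSSZ, Z), Z))))))))))
  [39] S(S(S(S(S(S(S(add(S(add(add(SZ, Z), Z)), mul(add(Z, mul(Z, add(SSZ, SZ))), add(add(SSSZ, Z), Z))))))))))
  [40] S(S(S(S(S(S(S(S(add(add(add(SZ, Z), Z), mul(add(Z, mul(Z, add(SSZ, SZ))), add(add(SSSZ, Z), Z)))))))))))
  [41] S(S(S(S(S(S(S(S(add(add(S(add(Z, Z)), Z), mul(add(Z, mul(Z, add(SSZ, SZ))), add(add(SSSZ, Z), Z)))))))))))
  [42] S(S(S(S(S(S(S(S(add(S(add(add(Z, Z), Z)), mul(add(Z, mul(Z, add(SSZ, SZ))), add(add(SSSZ, Z), Z)))))))))))
  [43] S(S(S(S(S(S(S(S(S(add(add(add(Z, Z), Z), mul(add(Z, mul(Z, add(SSZ, SZ))), add(add(SSSZ, Z), Z))))))))))))
  [44] S(S(S(S(S(S(S(S(S(add(add(Z, Z), mul(add(Z, mul(Z, add(SSZ, SZ))), add(add(SSSZ, Z), Z))))))))))))
  [45] S(S(S(S(S(S(S(S(S(add(Z, mul(add(Z, mul(Z, add(SSZ, SZ))), add(add(SSSZ, Z), Z))))))))))))
  [46] S(S(S(S(S(S(S(S(S(mul(add(Z, mul(Z, add(SSZ, SZ))), add(add(SSSZ, Z), Z)))))))))))
  [47] S(S(S(S(S(S(S(S(S(mul(mul(Z, add(SSZ, SZ)), add(add(SSSZ, Z), Z)))))))))))
  [48] S(S(S(S(S(S(S(S(S(mul(Z, add(add(SSSZ, Z), Z)))))))))))
  [49] S^9(Z)

Term B:
  start: add(SZ, add(add(SSSZ, Z), mul(Z, SSZ)))
  [1] S(add(Z, add(add(SSSZ, Z), mul(Z, SSZ))))
  [2] S(add(add(SSSZ, Z), mul(Z, SSZ)))
  [3] S(add(S(add(SSZ, Z)), mul(Z, SSZ)))
  [4] S(S(add(add(SSZ, Z), mul(Z, SSZ))))
  [5] S(S(add(S(add(SZ, Z)), mul(Z, SSZ))))
  [6] S(S(S(add(add(SZ, Z), mul(Z, SSZ)))))
  [7] S(S(S(add(S(add(Z, Z)), mul(Z, SSZ)))))
  [8] S(S(S(S(add(add(Z, Z), mul(Z, SSZ))))))
  [9] S(S(S(S(add(Z, mul(Z, SSZ))))))
  [10] S(S(S(S(mul(Z, SSZ)))))
  [11] S^4(Z)

Answer: DIFFERENT — A ⇓ S^9(Z), B ⇓ S^4(Z)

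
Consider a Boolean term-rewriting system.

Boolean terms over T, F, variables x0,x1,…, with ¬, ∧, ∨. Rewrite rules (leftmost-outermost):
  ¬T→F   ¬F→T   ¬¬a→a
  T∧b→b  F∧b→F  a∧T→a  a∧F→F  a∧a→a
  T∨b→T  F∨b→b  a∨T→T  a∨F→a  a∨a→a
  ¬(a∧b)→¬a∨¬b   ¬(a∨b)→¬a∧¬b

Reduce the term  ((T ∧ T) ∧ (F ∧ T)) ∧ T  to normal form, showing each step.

  start: ((T ∧ T) ∧ (F ∧ T)) ∧ T
  [1] (T ∧ T) ∧ (F ∧ T)
  [2] T ∧ (F ∧ T)
  [3] F ∧ T
  [4] F

Answer: normal form = F  (in 4 steps)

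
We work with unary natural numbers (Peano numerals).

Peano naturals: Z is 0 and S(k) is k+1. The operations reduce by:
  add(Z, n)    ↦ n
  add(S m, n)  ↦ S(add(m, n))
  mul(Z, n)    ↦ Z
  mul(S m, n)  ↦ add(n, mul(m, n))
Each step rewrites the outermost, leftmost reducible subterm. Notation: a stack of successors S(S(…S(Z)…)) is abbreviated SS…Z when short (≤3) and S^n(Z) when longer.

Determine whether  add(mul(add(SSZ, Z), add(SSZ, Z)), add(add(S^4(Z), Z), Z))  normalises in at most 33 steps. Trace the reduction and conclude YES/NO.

Answer: YES — reaches normal form S^8(Z) in 33 ≤ 33 steps

Reduction:
  start: add(mul(add(SSZ, Z), add(SSZ, Z)), add(add(S^4(Z), Z), Z))
  step 1: add(mul(S(add(SZ, Z)), add(SSZ, Z)), add(add(S^4(Z), Z), Z))
  step 2: add(add(add(SSZ, Z), mul(add(SZ, Z), add(SSZ, Z))), add(add(S^4(Z), Z), Z))
  step 3: add(add(S(add(SZ, Z)), mul(add(SZ, Z), add(SSZ, Z))), add(add(S^4(Z), Z), Z))
  step 4: add(S(add(add(SZ, Z), mul(add(SZ, Z), add(SSZ, Z)))), add(add(S^4(Z), Z), Z))
  step 5: S(add(add(add(SZ, Z), mul(add(SZ, Z), add(SSZ, Z))), add(add(S^4(Z), Z), Z)))
  step 6: S(add(add(S(add(Z, Z)), mul(add(SZ, Z), add(SSZ, Z))), add(add(S^4(Z), Z), Z)))
  step 7: S(add(S(add(add(Z, Z), mul(add(SZ, Z), add(SSZ, Z)))), add(add(S^4(Z), Z), Z)))
  step 8: S(S(add(add(add(Z, Z), mul(add(SZ, Z), add(SSZ, Z))), add(add(S^4(Z), Z), Z))))
  step 9: S(S(add(add(Z, mul(add(SZ, Z), add(SSZ, Z))), add(add(S^4(Z), Z), Z))))
  step 10: S(S(add(mul(add(SZ, Z), add(SSZ, Z)), add(add(S^4(Z), Z), Z))))
  step 11: S(S(add(mul(S(add(Z, Z)), add(SSZ, Z)), add(add(S^4(Z), Z), Z))))
  step 12: S(S(add(add(add(SSZ, Z), mul(add(Z, Z), add(SSZ, Z))), add(add(S^4(Z), Z), Z))))
  step 13: S(S(add(add(S(add(SZ, Z)), mul(add(Z, Z), add(SSZ, Z))), add(add(S^4(Z), Z), Z))))
  step 14: S(S(add(S(add(add(SZ, Z), mul(add(Z, Z), add(SSZ, Z)))), add(add(S^4(Z), Z), Z))))
  step 15: S(S(S(add(add(add(SZ, Z), mul(add(Z, Z), add(SSZ, Z))), add(add(S^4(Z), Z), Z)))))
  step 16: S(S(S(add(add(S(add(Z, Z)), mul(add(Z, Z), add(SSZ, Z))), add(add(S^4(Z), Z), Z)))))
  step 17: S(S(S(add(S(add(add(Z, Z), mul(add(Z, Z), add(SSZ, Z)))), add(add(S^4(Z), Z), Z)))))
  step 18: S(S(S(S(add(add(add(Z, Z), mul(add(Z, Z), add(SSZ, Z))), add(add(S^4(Z), Z), Z))))))
  step 19: S(S(S(S(add(add(Z, mul(add(Z, Z), add(SSZ, Z))), add(add(S^4(Z), Z), Z))))))
  step 20: S(S(S(S(add(mul(add(Z, Z), add(SSZ, Z)), add(add(S^4(Z), Z), Z))))))
  step 21: S(S(S(S(add(mul(Z, add(SSZ, Z)), add(add(S^4(Z), Z), Z))))))
  step 22: S(S(S(S(add(Z, add(add(S^4(Z), Z), Z))))))
  step 23: S(S(S(S(add(add(S^4(Z), Z), Z)))))
  step 24: S(S(S(S(add(S(add(SSSZ, Z)), Z)))))
  step 25: S(S(S(S(S(add(add(SSSZ, Z), Z))))))
  step 26: S(S(S(S(S(add(S(add(SSZ, Z)), Z))))))
  step 27: S(S(S(S(S(S(add(add(SSZ, Z), Z)))))))
  step 28: S(S(S(S(S(S(add(S(add(SZ, Z)), Z)))))))
  step 29: S(S(S(S(S(S(S(add(add(SZ, Z), Z))))))))
  step 30: S(S(S(S(S(S(S(add(S(add(Z, Z)), Z))))))))
  step 31: S(S(S(S(S(S(S(S(add(add(Z, Z), Z)))))))))
  step 32: S(S(S(S(S(S(S(S(add(Z, Z)))))))))
  step 33: S^8(Z)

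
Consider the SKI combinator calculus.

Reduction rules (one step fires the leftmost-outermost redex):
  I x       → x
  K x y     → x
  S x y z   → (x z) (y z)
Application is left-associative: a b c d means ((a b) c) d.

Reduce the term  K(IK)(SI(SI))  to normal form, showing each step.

  start: K(IK)(SI(SI))
  step 1: IK
  step 2: K

Answer: normal form = K  (in 2 steps)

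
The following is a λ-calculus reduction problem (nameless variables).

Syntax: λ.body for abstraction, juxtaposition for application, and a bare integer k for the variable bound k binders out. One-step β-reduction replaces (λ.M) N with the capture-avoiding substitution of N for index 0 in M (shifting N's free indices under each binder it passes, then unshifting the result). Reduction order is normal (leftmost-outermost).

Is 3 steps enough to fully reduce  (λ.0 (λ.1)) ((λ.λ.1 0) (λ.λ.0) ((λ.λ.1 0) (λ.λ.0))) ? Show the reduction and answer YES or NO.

  start: (λ.0 (λ.1)) ((λ.λ.1 0) (λ.λ.0) ((λ.λ.1 0) (λ.λ.0)))
  step 1: (λ.λ.1 0) (λ.λ.0) ((λ.λ.1 0) (λ.λ.0)) (λ.(λ.λ.1 0) (λ.λ.0) ((λ.λ.1 0) (λ.λ.0)))
  step 2: (λ.(λ.λ.0) 0) ((λ.λ.1 0) (λ.λ.0)) (λ.(λ.λ.1 0) (λ.λ.0) ((λ.λ.1 0) (λ.λ.0)))
  step 3: (λ.λ.0) ((λ.λ.1 0) (λ.λ.0)) (λ.(λ.λ.1 0) (λ.λ.0) ((λ.λ.1 0) (λ.λ.0)))

Answer: NO — after 3 steps the term is (λ.λ.0) ((λ.λ.1 0) (λ.λ.0)) (λ.(λ.λ.1 0) (λ.λ.0) ((λ.λ.1 0) (λ.λ.0))), not yet normal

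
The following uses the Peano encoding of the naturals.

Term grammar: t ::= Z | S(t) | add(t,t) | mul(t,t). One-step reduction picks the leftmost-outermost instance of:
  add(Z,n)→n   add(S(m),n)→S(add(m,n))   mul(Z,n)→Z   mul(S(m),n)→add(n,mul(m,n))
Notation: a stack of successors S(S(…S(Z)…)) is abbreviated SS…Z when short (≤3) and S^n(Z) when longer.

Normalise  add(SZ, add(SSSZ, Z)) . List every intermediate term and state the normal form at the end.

Answer: normal form = S^4(Z)  (in 6 steps)

Reduction:
  start: add(SZ, add(SSSZ, Z))
  [1] S(add(Z, add(SSSZ, Z)))
  [2] S(add(SSSZ, Z))
  [3] S(S(add(SSZ, Z)))
  [4] S(S(S(add(SZ, Z))))
  [5] S(S(S(S(add(Z, Z)))))
  [6] S^4(Z)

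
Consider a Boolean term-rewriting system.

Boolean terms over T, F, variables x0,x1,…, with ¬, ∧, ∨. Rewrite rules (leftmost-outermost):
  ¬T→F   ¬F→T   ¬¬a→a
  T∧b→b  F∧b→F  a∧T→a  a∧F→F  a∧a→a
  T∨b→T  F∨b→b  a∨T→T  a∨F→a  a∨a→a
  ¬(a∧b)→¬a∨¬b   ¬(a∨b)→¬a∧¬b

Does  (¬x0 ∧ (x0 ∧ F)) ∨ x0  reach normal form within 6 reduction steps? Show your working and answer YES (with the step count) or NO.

Answer: YES — reaches normal form x0 in 3 ≤ 6 steps

Derivation:
  start: (¬x0 ∧ (x0 ∧ F)) ∨ x0
  →1  (¬x0 ∧ F) ∨ x0
  →2  F ∨ x0
  →3  x0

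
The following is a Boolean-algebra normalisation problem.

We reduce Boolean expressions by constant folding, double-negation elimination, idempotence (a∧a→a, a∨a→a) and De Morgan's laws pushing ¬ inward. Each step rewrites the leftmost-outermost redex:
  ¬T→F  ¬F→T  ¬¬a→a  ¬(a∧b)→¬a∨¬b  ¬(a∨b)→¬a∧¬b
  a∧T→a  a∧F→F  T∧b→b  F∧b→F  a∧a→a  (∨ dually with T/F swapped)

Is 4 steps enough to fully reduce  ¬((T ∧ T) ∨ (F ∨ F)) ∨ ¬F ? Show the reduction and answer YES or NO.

  start: ¬((T ∧ T) ∨ (F ∨ F)) ∨ ¬F
  step 1: (¬(T ∧ T) ∧ ¬(F ∨ F)) ∨ ¬F
  step 2: ((¬T ∨ ¬T) ∧ ¬(F ∨ F)) ∨ ¬F
  step 3: (¬T ∧ ¬(F ∨ F)) ∨ ¬F
  step 4: (F ∧ ¬(F ∨ F)) ∨ ¬F

Answer: NO — after 4 steps the term is (F ∧ ¬(F ∨ F)) ∨ ¬F, not yet normal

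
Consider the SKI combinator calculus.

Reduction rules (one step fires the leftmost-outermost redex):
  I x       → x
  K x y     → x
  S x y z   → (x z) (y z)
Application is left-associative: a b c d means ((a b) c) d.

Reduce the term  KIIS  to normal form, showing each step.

Answer: normal form = S  (in 2 steps)

Derivation:
  start: KIIS
  [1] IS
  [2] S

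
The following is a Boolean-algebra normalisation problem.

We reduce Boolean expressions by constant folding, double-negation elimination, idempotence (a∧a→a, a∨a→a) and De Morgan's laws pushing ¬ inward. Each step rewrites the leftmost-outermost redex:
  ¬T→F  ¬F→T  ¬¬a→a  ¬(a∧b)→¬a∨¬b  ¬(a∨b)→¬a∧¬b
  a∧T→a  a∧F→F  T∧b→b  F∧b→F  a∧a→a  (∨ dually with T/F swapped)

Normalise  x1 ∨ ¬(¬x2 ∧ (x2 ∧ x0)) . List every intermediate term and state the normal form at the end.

  start: x1 ∨ ¬(¬x2 ∧ (x2 ∧ x0))
  step 1: x1 ∨ (¬¬x2 ∨ ¬(x2 ∧ x0))
  step 2: x1 ∨ (x2 ∨ ¬(x2 ∧ x0))
  step 3: x1 ∨ (x2 ∨ (¬x2 ∨ ¬x0))

Answer: normal form = x1 ∨ (x2 ∨ (¬x2 ∨ ¬x0))  (in 3 steps)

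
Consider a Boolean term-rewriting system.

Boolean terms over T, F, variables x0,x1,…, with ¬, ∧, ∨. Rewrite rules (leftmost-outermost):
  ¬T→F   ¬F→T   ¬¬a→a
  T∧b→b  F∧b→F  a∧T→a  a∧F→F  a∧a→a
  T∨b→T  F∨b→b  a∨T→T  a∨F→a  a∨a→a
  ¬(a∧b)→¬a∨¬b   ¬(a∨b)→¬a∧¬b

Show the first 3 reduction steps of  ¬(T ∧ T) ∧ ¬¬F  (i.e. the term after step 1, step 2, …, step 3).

  start: ¬(T ∧ T) ∧ ¬¬F
  →1  (¬T ∨ ¬T) ∧ ¬¬F
  →2  ¬T ∧ ¬¬F
  →3  F ∧ ¬¬F

Answer: after 3 steps: F ∧ ¬¬F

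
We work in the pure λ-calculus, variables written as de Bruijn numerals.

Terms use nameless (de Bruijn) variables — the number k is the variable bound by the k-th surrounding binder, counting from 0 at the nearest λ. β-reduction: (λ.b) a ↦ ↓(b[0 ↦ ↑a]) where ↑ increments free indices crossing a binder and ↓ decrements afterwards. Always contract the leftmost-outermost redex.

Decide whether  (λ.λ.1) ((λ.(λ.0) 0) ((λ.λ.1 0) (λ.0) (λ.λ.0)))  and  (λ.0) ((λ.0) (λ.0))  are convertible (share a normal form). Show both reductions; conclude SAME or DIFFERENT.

Term A:
  start: (λ.λ.1) ((λ.(λ.0) 0) ((λ.λ.1 0) (λ.0) (λ.λ.0)))
  →1  λ.(λ.(λ.0) 0) ((λ.λ.1 0) (λ.0) (λ.λ.0))
  →2  λ.(λ.0) ((λ.λ.1 0) (λ.0) (λ.λ.0))
  →3  λ.(λ.λ.1 0) (λ.0) (λ.λ.0)
  →4  λ.(λ.(λ.0) 0) (λ.λ.0)
  →5  λ.(λ.0) (λ.λ.0)
  →6  λ.λ.λ.0

Term B:
  start: (λ.0) ((λ.0) (λ.0))
  →1  (λ.0) (λ.0)
  →2  λ.0

Answer: DIFFERENT — A ⇓ λ.λ.λ.0, B ⇓ λ.0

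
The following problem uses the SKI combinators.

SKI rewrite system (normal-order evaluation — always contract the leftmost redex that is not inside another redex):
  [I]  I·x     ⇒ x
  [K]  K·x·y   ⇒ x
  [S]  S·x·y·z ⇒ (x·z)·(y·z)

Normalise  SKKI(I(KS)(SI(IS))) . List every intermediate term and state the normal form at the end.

Answer: normal form = S  (in 5 steps)

Reduction:
  start: SKKI(I(KS)(SI(IS)))
  step 1: KI(KI)(I(KS)(SI(IS)))
  step 2: I(I(KS)(SI(IS)))
  step 3: I(KS)(SI(IS))
  step 4: KS(SI(IS))
  step 5: S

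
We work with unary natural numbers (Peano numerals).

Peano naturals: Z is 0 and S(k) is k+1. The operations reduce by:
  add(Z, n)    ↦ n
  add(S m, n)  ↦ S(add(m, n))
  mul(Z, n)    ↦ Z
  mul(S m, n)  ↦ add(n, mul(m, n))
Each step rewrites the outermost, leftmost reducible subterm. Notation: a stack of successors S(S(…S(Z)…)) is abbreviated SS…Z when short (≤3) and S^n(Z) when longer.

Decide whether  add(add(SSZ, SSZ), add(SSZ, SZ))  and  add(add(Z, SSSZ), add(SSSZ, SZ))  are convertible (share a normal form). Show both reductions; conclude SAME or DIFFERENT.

Term A:
  start: add(add(SSZ, SSZ), add(SSZ, SZ))
  [1] add(S(add(SZ, SSZ)), add(SSZ, SZ))
  [2] S(add(add(SZ, SSZ), add(SSZ, SZ)))
  [3] S(add(S(add(Z, SSZ)), add(SSZ, SZ)))
  [4] S(S(add(add(Z, SSZ), add(SSZ, SZ))))
  [5] S(S(add(SSZ, add(SSZ, SZ))))
  [6] S(S(S(add(SZ, add(SSZ, SZ)))))
  [7] S(S(S(S(add(Z, add(SSZ, SZ))))))
  [8] S(S(S(S(add(SSZ, SZ)))))
  [9] S(S(S(S(S(add(SZ, SZ))))))
  [10] S(S(S(S(S(S(add(Z, SZ)))))))
  [11] S^7(Z)

Term B:
  start: add(add(Z, SSSZ), add(SSSZ, SZ))
  [1] add(SSSZ, add(SSSZ, SZ))
  [2] S(add(SSZ, add(SSSZ, SZ)))
  [3] S(S(add(SZ, add(SSSZ, SZ))))
  [4] S(S(S(add(Z, add(SSSZ, SZ)))))
  [5] S(S(S(add(SSSZ, SZ))))
  [6] S(S(S(S(add(SSZ, SZ)))))
  [7] S(S(S(S(S(add(SZ, SZ))))))
  [8] S(S(S(S(S(S(add(Z, SZ)))))))
  [9] S^7(Z)

Answer: SAME — A ⇓ S^7(Z), B ⇓ S^7(Z)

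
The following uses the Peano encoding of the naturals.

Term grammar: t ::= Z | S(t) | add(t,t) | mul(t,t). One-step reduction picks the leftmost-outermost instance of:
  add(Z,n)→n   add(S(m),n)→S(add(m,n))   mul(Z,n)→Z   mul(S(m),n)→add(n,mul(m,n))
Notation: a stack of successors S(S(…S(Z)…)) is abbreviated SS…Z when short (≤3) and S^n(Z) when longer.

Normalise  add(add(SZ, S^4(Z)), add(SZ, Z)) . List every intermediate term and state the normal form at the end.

Answer: normal form = S^6(Z)  (in 10 steps)

Working:
  start: add(add(SZ, S^4(Z)), add(SZ, Z))
  step 1: add(S(add(Z, S^4(Z))), add(SZ, Z))
  step 2: S(add(add(Z, S^4(Z)), add(SZ, Z)))
  step 3: S(add(S^4(Z), add(SZ, Z)))
  step 4: S(S(add(SSSZ, add(SZ, Z))))
  step 5: S(S(S(add(SSZ, add(SZ, Z)))))
  step 6: S(S(S(S(add(SZ, add(SZ, Z))))))
  step 7: S(S(S(S(S(add(Z, add(SZ, Z)))))))
  step 8: S(S(S(S(S(add(SZ, Z))))))
  step 9: S(S(S(S(S(S(add(Z, Z)))))))
  step 10: S^6(Z)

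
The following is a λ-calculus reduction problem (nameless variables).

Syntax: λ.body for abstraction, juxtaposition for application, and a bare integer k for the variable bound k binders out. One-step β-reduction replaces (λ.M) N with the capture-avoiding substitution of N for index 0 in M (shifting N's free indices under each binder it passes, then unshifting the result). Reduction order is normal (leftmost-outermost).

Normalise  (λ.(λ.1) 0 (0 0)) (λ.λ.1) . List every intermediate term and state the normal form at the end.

  start: (λ.(λ.1) 0 (0 0)) (λ.λ.1)
  [1] (λ.λ.λ.1) (λ.λ.1) ((λ.λ.1) (λ.λ.1))
  [2] (λ.λ.1) ((λ.λ.1) (λ.λ.1))
  [3] λ.(λ.λ.1) (λ.λ.1)
  [4] λ.λ.λ.λ.1

Answer: normal form = λ.λ.λ.λ.1  (in 4 steps)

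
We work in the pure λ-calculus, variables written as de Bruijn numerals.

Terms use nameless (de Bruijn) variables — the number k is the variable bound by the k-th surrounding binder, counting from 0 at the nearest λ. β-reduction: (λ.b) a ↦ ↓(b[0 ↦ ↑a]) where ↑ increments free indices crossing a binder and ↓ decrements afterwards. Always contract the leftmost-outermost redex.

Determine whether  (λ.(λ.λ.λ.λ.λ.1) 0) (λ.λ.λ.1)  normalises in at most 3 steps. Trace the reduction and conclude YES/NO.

Answer: YES — reaches normal form λ.λ.λ.λ.1 in 2 ≤ 3 steps

Working:
  start: (λ.(λ.λ.λ.λ.λ.1) 0) (λ.λ.λ.1)
  step 1: (λ.λ.λ.λ.λ.1) (λ.λ.λ.1)
  step 2: λ.λ.λ.λ.1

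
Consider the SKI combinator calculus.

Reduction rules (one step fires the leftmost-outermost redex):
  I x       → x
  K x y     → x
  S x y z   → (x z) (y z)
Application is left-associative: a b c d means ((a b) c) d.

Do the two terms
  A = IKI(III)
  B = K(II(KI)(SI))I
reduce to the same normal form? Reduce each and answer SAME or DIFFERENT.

Term A:
  start: IKI(III)
  step 1: KI(III)
  step 2: I

Term B:
  start: K(II(KI)(SI))I
  step 1: II(KI)(SI)
  step 2: I(KI)(SI)
  step 3: KI(SI)
  step 4: I

Answer: SAME — A ⇓ I, B ⇓ I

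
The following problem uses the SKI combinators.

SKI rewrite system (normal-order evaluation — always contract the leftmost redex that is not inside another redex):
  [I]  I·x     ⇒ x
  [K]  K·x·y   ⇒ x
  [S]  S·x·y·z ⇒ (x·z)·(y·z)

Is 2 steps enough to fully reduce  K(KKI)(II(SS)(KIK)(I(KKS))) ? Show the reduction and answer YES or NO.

  start: K(KKI)(II(SS)(KIK)(I(KKS)))
  →1  KKI
  →2  K

Answer: YES — reaches normal form K in 2 ≤ 2 steps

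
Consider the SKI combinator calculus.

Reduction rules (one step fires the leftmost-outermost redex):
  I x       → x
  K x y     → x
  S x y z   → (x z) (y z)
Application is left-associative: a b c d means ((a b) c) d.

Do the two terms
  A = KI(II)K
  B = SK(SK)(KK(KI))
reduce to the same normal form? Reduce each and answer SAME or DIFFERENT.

Term A:
  start: KI(II)K
  [1] IK
  [2] K

Term B:
  start: SK(SK)(KK(KI))
  [1] K(KK(KI))(SK(KK(KI)))
  [2] KK(KI)
  [3] K

Answer: SAME — A ⇓ K, B ⇓ K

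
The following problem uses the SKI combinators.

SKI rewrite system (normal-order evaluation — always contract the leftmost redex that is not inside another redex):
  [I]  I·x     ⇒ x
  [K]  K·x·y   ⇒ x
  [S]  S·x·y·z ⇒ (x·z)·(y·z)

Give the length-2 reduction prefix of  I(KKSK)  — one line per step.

  start: I(KKSK)
  →1  KKSK
  →2  KK

Answer: after 2 steps: KK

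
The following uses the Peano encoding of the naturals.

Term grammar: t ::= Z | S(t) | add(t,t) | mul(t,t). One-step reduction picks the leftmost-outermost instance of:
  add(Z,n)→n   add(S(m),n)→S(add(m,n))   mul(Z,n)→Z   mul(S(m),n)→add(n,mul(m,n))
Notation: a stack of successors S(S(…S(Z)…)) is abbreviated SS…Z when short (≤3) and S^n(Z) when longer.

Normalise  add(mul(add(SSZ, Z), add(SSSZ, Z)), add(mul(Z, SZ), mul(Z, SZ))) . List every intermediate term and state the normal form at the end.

Answer: normal form = S^6(Z)  (in 32 steps)

Reduction:
  start: add(mul(add(SSZ, Z), add(SSSZ, Z)), add(mul(Z, SZ), mul(Z, SZ)))
  step 1: add(mul(S(add(SZ, Z)), add(SSSZ, Z)), add(mul(Z, SZ), mul(Z, SZ)))
  step 2: add(add(add(SSSZ, Z), mul(add(SZ, Z), add(SSSZ, Z))), add(mul(Z, SZ), mul(Z, SZ)))
  step 3: add(add(S(add(SSZ, Z)), mul(add(SZ, Z), add(SSSZ, Z))), add(mul(Z, SZ), mul(Z, SZ)))
  step 4: add(S(add(add(SSZ, Z), mul(add(SZ, Z), add(SSSZ, Z)))), add(mul(Z, SZ), mul(Z, SZ)))
  step 5: S(add(add(add(SSZ, Z), mul(add(SZ, Z), add(SSSZ, Z))), add(mul(Z, SZ), mul(Z, SZ))))
  step 6: S(add(add(S(add(SZ, Z)), mul(add(SZ, Z), add(SSSZ, Z))), add(mul(Z, SZ), mul(Z, SZ))))
  step 7: S(add(S(add(add(SZ, Z), mul(add(SZ, Z), add(SSSZ, Z)))), add(mul(Z, SZ), mul(Z, SZ))))
  step 8: S(S(add(add(add(SZ, Z), mul(add(SZ, Z), add(SSSZ, Z))), add(mul(Z, SZ), mul(Z, SZ)))))
  step 9: S(S(add(add(S(add(Z, Z)), mul(add(SZ, Z), add(SSSZ, Z))), add(mul(Z, SZ), mul(Z, SZ)))))
  step 10: S(S(add(S(add(add(Z, Z), mul(add(SZ, Z), add(SSSZ, Z)))), add(mul(Z, SZ), mul(Z, SZ)))))
  step 11: S(S(S(add(add(add(Z, Z), mul(add(SZ, Z), add(SSSZ, Z))), add(mul(Z, SZ), mul(Z, SZ))))))
  step 12: S(S(S(add(add(Z, mul(add(SZ, Z), add(SSSZ, Z))), add(mul(Z, SZ), mul(Z, SZ))))))
  step 13: S(S(S(add(mul(add(SZ, Z), add(SSSZ, Z)), add(mul(Z, SZ), mul(Z, SZ))))))
  step 14: S(S(S(add(mul(S(add(Z, Z)), add(SSSZ, Z)), add(mul(Z, SZ), mul(Z, SZ))))))
  step 15: S(S(S(add(add(add(SSSZ, Z), mul(add(Z, Z), add(SSSZ, Z))), add(mul(Z, SZ), mul(Z, SZ))))))
  step 16: S(S(S(add(add(S(add(SSZ, Z)), mul(add(Z, Z), add(SSSZ, Z))), add(mul(Z, SZ), mul(Z, SZ))))))
  step 17: S(S(S(add(S(add(add(SSZ, Z), mul(add(Z, Z), add(SSSZ, Z)))), add(mul(Z, SZ), mul(Z, SZ))))))
  step 18: S(S(S(S(add(add(add(SSZ, Z), mul(add(Z, Z), add(SSSZ, Z))), add(mul(Z, SZ), mul(Z, SZ)))))))
  step 19: S(S(S(S(add(add(S(add(SZ, Z)), mul(add(Z, Z), add(SSSZ, Z))), add(mul(Z, SZ), mul(Z, SZ)))))))
  step 20: S(S(S(S(add(S(add(add(SZ, Z), mul(add(Z, Z), add(SSSZ, Z)))), add(mul(Z, SZ), mul(Z, SZ)))))))
  step 21: S(S(S(S(S(add(add(add(SZ, Z), mul(add(Z, Z), add(SSSZ, Z))), add(mul(Z, SZ), mul(Z, SZ))))))))
  step 22: S(S(S(S(S(add(add(S(add(Z, Z)), mul(add(Z, Z), add(SSSZ, Z))), add(mul(Z, SZ), mul(Z, SZ))))))))
  step 23: S(S(S(S(S(add(S(add(add(Z, Z), mul(add(Z, Z), add(SSSZ, Z)))), add(mul(Z, SZ), mul(Z, SZ))))))))
  step 24: S(S(S(S(S(S(add(add(add(Z, Z), mul(add(Z, Z), add(SSSZ, Z))), add(mul(Z, SZ), mul(Z, SZ)))))))))
  step 25: S(S(S(S(S(S(add(add(Z, mul(add(Z, Z), add(SSSZ, Z))), add(mul(Z, SZ), mul(Z, SZ)))))))))
  step 26: S(S(S(S(S(S(add(mul(add(Z, Z), add(SSSZ, Z)), add(mul(Z, SZ), mul(Z, SZ)))))))))
  step 27: S(S(S(S(S(S(add(mul(Z, add(SSSZ, Z)), add(mul(Z, SZ), mul(Z, SZ)))))))))
  step 28: S(S(S(S(S(S(add(Z, add(mul(Z, SZ), mul(Z, SZ)))))))))
  step 29: S(S(S(S(S(S(add(mul(Z, SZ), mul(Z, SZ))))))))
  step 30: S(S(S(S(S(S(add(Z, mul(Z, SZ))))))))
  step 31: S(S(S(S(S(S(mul(Z, SZ)))))))
  step 32: S^6(Z)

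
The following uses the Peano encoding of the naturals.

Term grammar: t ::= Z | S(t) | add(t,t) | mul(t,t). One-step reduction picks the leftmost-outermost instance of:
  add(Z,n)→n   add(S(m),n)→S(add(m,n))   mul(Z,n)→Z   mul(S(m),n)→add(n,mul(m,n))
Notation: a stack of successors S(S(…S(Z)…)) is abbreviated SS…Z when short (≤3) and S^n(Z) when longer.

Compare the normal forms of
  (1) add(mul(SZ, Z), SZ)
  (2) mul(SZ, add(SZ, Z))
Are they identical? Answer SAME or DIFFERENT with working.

Term A:
  start: add(mul(SZ, Z), SZ)
  step 1: add(add(Z, mul(Z, Z)), SZ)
  step 2: add(mul(Z, Z), SZ)
  step 3: add(Z, SZ)
  step 4: SZ

Term B:
  start: mul(SZ, add(SZ, Z))
  step 1: add(add(SZ, Z), mul(Z, add(SZ, Z)))
  step 2: add(S(add(Z, Z)), mul(Z, add(SZ, Z)))
  step 3: S(add(add(Z, Z), mul(Z, add(SZ, Z))))
  step 4: S(add(Z, mul(Z, add(SZ, Z))))
  step 5: S(mul(Z, add(SZ, Z)))
  step 6: SZ

Answer: SAME — A ⇓ SZ, B ⇓ SZ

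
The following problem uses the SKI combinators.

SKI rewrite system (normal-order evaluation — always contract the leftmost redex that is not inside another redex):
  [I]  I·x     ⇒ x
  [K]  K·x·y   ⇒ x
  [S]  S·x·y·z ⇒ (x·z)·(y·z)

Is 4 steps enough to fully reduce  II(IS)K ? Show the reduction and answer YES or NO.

Answer: YES — reaches normal form SK in 3 ≤ 4 steps

Reduction:
  start: II(IS)K
  step 1: I(IS)K
  step 2: ISK
  step 3: SK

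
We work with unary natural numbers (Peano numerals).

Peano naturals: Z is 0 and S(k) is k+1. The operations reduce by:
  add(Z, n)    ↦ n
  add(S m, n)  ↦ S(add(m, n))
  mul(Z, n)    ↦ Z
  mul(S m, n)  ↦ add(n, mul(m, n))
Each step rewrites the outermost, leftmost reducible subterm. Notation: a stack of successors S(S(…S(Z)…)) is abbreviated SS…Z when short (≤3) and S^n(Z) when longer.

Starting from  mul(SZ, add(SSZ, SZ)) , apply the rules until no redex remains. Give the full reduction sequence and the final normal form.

  start: mul(SZ, add(SSZ, SZ))
  [1] add(add(SSZ, SZ), mul(Z, add(SSZ, SZ)))
  [2] add(S(add(SZ, SZ)), mul(Z, add(SSZ, SZ)))
  [3] S(add(add(SZ, SZ), mul(Z, add(SSZ, SZ))))
  [4] S(add(S(add(Z, SZ)), mul(Z, add(SSZ, SZ))))
  [5] S(S(add(add(Z, SZ), mul(Z, add(SSZ, SZ)))))
  [6] S(S(add(SZ, mul(Z, add(SSZ, SZ)))))
  [7] S(S(S(add(Z, mul(Z, add(SSZ, SZ))))))
  [8] S(S(S(mul(Z, add(SSZ, SZ)))))
  [9] SSSZ

Answer: normal form = SSSZ  (in 9 steps)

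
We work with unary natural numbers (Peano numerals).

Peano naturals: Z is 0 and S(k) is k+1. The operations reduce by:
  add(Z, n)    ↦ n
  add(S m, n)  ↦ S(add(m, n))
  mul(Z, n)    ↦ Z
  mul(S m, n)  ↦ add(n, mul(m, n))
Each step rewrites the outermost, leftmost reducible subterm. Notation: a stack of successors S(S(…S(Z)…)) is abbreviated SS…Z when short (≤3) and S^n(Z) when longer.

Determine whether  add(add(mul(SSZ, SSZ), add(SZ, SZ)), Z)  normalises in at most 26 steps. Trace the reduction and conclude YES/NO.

  start: add(add(mul(SSZ, SSZ), add(SZ, SZ)), Z)
  [1] add(add(add(SSZ, mul(SZ, SSZ)), add(SZ, SZ)), Z)
  [2] add(add(S(add(SZ, mul(SZ, SSZ))), add(SZ, SZ)), Z)
  [3] add(S(add(add(SZ, mul(SZ, SSZ)), add(SZ, SZ))), Z)
  [4] S(add(add(add(SZ, mul(SZ, SSZ)), add(SZ, SZ)), Z))
  [5] S(add(add(S(add(Z, mul(SZ, SSZ))), add(SZ, SZ)), Z))
  [6] S(add(S(add(add(Z, mul(SZ, SSZ)), add(SZ, SZ))), Z))
  [7] S(S(add(add(add(Z, mul(SZ, SSZ)), add(SZ, SZ)), Z)))
  [8] S(S(add(add(mul(SZ, SSZ), add(SZ, SZ)), Z)))
  [9] S(S(add(add(add(SSZ, mul(Z, SSZ)), add(SZ, SZ)), Z)))
  [10] S(S(add(add(S(add(SZ, mul(Z, SSZ))), add(SZ, SZ)), Z)))
  [11] S(S(add(S(add(add(SZ, mul(Z, SSZ)), add(SZ, SZ))), Z)))
  [12] S(S(S(add(add(add(SZ, mul(Z, SSZ)), add(SZ, SZ)), Z))))
  [13] S(S(S(add(add(S(add(Z, mul(Z, SSZ))), add(SZ, SZ)), Z))))
  [14] S(S(S(add(S(add(add(Z, mul(Z, SSZ)), add(SZ, SZ))), Z))))
  [15] S(S(S(S(add(add(add(Z, mul(Z, SSZ)), add(SZ, SZ)), Z)))))
  [16] S(S(S(S(add(add(mul(Z, SSZ), add(SZ, SZ)), Z)))))
  [17] S(S(S(S(add(add(Z, add(SZ, SZ)), Z)))))
  [18] S(S(S(S(add(add(SZ, SZ), Z)))))
  [19] S(S(S(S(add(S(add(Z, SZ)), Z)))))
  [20] S(S(S(S(S(add(add(Z, SZ), Z))))))
  [21] S(S(S(S(S(add(SZ, Z))))))
  [22] S(S(S(S(S(S(add(Z, Z)))))))
  [23] S^6(Z)

Answer: YES — reaches normal form S^6(Z) in 23 ≤ 26 steps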